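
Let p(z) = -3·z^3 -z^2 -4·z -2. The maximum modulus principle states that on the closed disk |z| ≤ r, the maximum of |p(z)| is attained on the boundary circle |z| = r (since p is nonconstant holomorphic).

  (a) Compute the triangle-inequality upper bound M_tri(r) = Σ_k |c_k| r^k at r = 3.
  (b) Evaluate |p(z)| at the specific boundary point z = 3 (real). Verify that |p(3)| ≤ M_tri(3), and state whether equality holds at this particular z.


Coefficients: c_0 = -2, c_1 = -4, c_2 = -1, c_3 = -3. Radius r = 3.
Part (a). Triangle bound: M_tri(r) = Σ_k |c_k| r^k
  = |-2|·3^0 + |-4|·3^1 + |-1|·3^2 + |-3|·3^3
  = 2 + 12 + 9 + 81 = 104.
This bounds M(r) := max_{|z|=r} |p(z)| from above; equality holds iff all terms c_k z^k can be made to align in phase at a single z on |z|=r.
Part (b). At z = 3 (real, on the circle |z| = r):
  p(3) = (-2)·3^0 + (-4)·3^1 + (-1)·3^2 + (-3)·3^3 = -104.
  |p(3)| = 104.
Since all nonzero coefficients share the same sign, |p(3)| = 104 = M_tri(3); the triangle bound is attained at z = 3, so in fact M(r) = 104.

M_tri(3) = 104; |p(3)| = 104; equality at z=3: yes.


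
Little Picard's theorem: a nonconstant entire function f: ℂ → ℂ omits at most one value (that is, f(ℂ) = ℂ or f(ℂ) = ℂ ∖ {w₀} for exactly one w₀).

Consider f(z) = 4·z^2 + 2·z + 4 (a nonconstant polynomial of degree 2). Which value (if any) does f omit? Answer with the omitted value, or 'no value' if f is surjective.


Little Picard bounds the complement of f(ℂ) to at most one point.
For every w ∈ ℂ, the equation p(z) − w = 0 is a nonconstant polynomial in z and hence has at least one root by the fundamental theorem of algebra. So p is surjective onto ℂ, omitting no value.

Omitted value: no value.


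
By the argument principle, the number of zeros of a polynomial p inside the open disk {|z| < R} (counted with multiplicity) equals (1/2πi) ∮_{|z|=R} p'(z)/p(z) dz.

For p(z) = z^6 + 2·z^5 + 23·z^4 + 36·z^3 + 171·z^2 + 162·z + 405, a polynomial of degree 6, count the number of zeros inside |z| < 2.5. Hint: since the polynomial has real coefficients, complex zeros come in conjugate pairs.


The zeros of p are: (-1 + 2i), (-1 - 2i), (0 + 3i), (0 - 3i), (0 + 3i), (0 - 3i).
Their magnitudes are: 2.236, 2.236, 3, 3, 3, 3.
Zeros with |z| < R = 2.5: (-1 + 2i), (-1 - 2i).
Count = 2.
By the argument principle, (1/2πi) ∮_{|z|=R} p'(z)/p(z) dz equals exactly this count.

Number of zeros inside |z| < 2.5: 2.


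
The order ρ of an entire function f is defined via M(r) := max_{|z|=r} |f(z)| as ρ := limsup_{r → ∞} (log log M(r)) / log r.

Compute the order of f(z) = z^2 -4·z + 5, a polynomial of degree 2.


|f(z)| ≤ Σ|c_k|·r^k = O(r^2) as r → ∞. Polynomial growth is O(e^{r^ε}) for every ε > 0 (since r^2/e^{r^ε} → 0), so ρ ≤ ε for all ε > 0, i.e. ρ = 0. Every nonconstant polynomial has order 0.
Therefore ρ = 0.

Order ρ = 0.


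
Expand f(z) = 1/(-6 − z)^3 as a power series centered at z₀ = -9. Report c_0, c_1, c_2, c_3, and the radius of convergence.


Let w = z − z₀, so z = z₀ + w.
Then -6 − z = -6 − (z₀ + w) = (-6 − z₀) − w = 3 − w.
f(z) = 1/(3 − w)^3 = (1/(3)^3) · (1 − w/(3))^{−3}.
By the binomial series (1−u)^{−3} = Σ_{n≥0} C(n+2, 2) u^n for |u|<1, with u = w/(3):
  c_n = C(n+2, 2) / (3)^(n+3).
  c_0 = 1/(3)^3 = 1/27.
  c_1 = 3/(3)^4 = 1/27.
  c_2 = 6/(3)^5 = 2/81.
  c_3 = 10/(3)^6 = 10/729.
The series is valid for |w/d| < 1, i.e. |z − z₀| < |d|.
Radius of convergence: R = |-6 − z₀| = |3| = 3 (distance from z₀ to the singularity z = -6).

c_0 = 1/27, c_1 = 1/27, c_2 = 2/81, c_3 = 10/729; R = 3.


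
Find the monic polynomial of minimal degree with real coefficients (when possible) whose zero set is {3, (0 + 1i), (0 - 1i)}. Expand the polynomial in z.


The polynomial is p(z) = ∏_{α ∈ S} (z − α), where S = {3, (0 + 1i), (0 - 1i)}.
Expanding the product yields: p(z) = z^3 -3·z^2 + z -3.
Note conjugate pairs combine to real quadratics: (z − (0+1i))(z − (0−1i)) = z² + 1.
The resulting polynomial has degree 3 and real coefficients as required.

p(z) = z^3 -3·z^2 + z -3.


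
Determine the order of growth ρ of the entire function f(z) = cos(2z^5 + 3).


Write cos(w) = (e^{iw} ± e^{−iw})/(2 or 2i), so |cos(w)| ≤ e^{|w|}. With w = 2z^5 + 3, |w| ≤ 2r^5 + 3 on |z|=r, giving M(r) ≤ e^{2r^5 + 3} and ρ ≤ 5. For the lower bound, choose z on |z|=r with 2z^5 purely imaginary of modulus 2r^5; then |cos(2z^5 + 3)| grows like e^{2r^5}/2, so ρ ≥ 5. Hence ρ = 5.
Therefore ρ = 5.

Order ρ = 5.


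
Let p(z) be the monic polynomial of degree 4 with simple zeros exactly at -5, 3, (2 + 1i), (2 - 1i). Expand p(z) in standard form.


The polynomial is p(z) = ∏_{α ∈ S} (z − α), where S = {-5, 3, (2 + 1i), (2 - 1i)}.
Expanding the product yields: p(z) = z^4 -2·z^3 -18·z^2 + 70·z -75.
Note conjugate pairs combine to real quadratics: (z − (2+1i))(z − (2−1i)) = z² − 4z + 5.
The resulting polynomial has degree 4 and real coefficients as required.

p(z) = z^4 -2·z^3 -18·z^2 + 70·z -75.


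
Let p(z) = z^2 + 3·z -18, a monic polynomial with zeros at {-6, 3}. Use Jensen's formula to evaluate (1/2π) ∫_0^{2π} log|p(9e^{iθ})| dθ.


Zeros: -6, 3; r = 9.
Inside |z| < r: -6, 3. Outside (|z| ≥ r): ∅.
p(0) = -18, so log|p(0)| = log(18) = 2.8904.
Apply Jensen: I(r) = log|p(0)| + Σ_k log(r/|z_k|), summed over zeros inside |z| < r.
  log(r/|z_k|) for z_k = -6: log(9/6) = 0.4055
  log(r/|z_k|) for z_k = 3: log(9/3) = 1.0986
Sum over inside zeros: 1.5041.
I(r) = log|p(0)| + (inside sum) = 2.8904 + 1.5041 = 4.3944.
Closed form (all zeros inside, monic): I(r) = n·log(r) = 2·log(9) = 4.3944. ✓

I(r) ≈ 4.3944.


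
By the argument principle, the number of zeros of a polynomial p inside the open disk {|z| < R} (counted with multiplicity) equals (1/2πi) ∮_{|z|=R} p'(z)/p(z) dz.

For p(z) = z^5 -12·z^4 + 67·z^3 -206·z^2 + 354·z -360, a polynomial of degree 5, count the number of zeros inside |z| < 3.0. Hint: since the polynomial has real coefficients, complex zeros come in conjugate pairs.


The zeros of p are: (3 + 3i), (3 - 3i), 4, (1 + 2i), (1 - 2i).
Their magnitudes are: 4.243, 4.243, 4, 2.236, 2.236.
Zeros with |z| < R = 3.0: (1 + 2i), (1 - 2i).
Count = 2.
By the argument principle, (1/2πi) ∮_{|z|=R} p'(z)/p(z) dz equals exactly this count.

Number of zeros inside |z| < 3.0: 2.


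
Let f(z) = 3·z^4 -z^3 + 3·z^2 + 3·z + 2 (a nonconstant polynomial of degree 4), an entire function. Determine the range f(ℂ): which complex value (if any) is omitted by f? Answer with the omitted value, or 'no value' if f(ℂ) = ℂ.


Little Picard bounds the complement of f(ℂ) to at most one point.
For every w ∈ ℂ, the equation p(z) − w = 0 is a nonconstant polynomial in z and hence has at least one root by the fundamental theorem of algebra. So p is surjective onto ℂ, omitting no value.

Omitted value: no value.


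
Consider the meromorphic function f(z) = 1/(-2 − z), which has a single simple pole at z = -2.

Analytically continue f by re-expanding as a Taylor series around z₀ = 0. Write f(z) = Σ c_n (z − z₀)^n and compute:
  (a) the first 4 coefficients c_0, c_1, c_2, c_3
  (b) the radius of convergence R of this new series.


Let w = z − z₀, so z = z₀ + w.
Then -2 − z = -2 − (z₀ + w) = (-2 − z₀) − w = -2 − w.
f(z) = 1/(-2 − w) = (1/(-2)) · 1/(1 − w/(-2)) = Σ_{n≥0} w^n / (-2)^(n+1).
So c_n = 1/(-2)^(n+1):
  c_0 = 1/(-2)^1 = -1/2.
  c_1 = 1/(-2)^2 = 1/4.
  c_2 = 1/(-2)^3 = -1/8.
  c_3 = 1/(-2)^4 = 1/16.
The series is valid for |w/d| < 1, i.e. |z − z₀| < |d|.
Radius of convergence: R = |-2 − z₀| = |-2| = 2 (distance from z₀ to the singularity z = -2).

c_0 = -1/2, c_1 = 1/4, c_2 = -1/8, c_3 = 1/16; R = 2.


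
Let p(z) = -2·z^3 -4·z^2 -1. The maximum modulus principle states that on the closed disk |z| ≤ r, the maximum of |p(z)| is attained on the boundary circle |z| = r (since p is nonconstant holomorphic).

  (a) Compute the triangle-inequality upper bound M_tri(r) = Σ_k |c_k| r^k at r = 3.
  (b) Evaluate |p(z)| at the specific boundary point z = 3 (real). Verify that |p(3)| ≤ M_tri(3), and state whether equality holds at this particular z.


Coefficients: c_0 = -1, c_1 = 0, c_2 = -4, c_3 = -2. Radius r = 3.
Part (a). Triangle bound: M_tri(r) = Σ_k |c_k| r^k
  = |-1|·3^0 + |0|·3^1 + |-4|·3^2 + |-2|·3^3
  = 1 + 0 + 36 + 54 = 91.
This bounds M(r) := max_{|z|=r} |p(z)| from above; equality holds iff all terms c_k z^k can be made to align in phase at a single z on |z|=r.
Part (b). At z = 3 (real, on the circle |z| = r):
  p(3) = (-1)·3^0 + (0)·3^1 + (-4)·3^2 + (-2)·3^3 = -91.
  |p(3)| = 91.
Since all nonzero coefficients share the same sign, |p(3)| = 91 = M_tri(3); the triangle bound is attained at z = 3, so in fact M(r) = 91.

M_tri(3) = 91; |p(3)| = 91; equality at z=3: yes.


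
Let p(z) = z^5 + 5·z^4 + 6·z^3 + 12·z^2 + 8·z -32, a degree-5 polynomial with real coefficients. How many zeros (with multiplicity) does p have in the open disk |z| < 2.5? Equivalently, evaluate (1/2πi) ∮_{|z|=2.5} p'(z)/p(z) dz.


The zeros of p are: -2, (0 + 2i), (0 - 2i), 1, -4.
Their magnitudes are: 2, 2, 2, 1, 4.
Zeros with |z| < R = 2.5: -2, (0 + 2i), (0 - 2i), 1.
Count = 4.
By the argument principle, (1/2πi) ∮_{|z|=R} p'(z)/p(z) dz equals exactly this count.

Number of zeros inside |z| < 2.5: 4.


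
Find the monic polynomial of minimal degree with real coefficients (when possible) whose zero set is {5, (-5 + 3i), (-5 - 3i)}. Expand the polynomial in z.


The polynomial is p(z) = ∏_{α ∈ S} (z − α), where S = {5, (-5 + 3i), (-5 - 3i)}.
Expanding the product yields: p(z) = z^3 + 5·z^2 -16·z -170.
Note conjugate pairs combine to real quadratics: (z − (-5+3i))(z − (-5−3i)) = z² + 10z + 34.
The resulting polynomial has degree 3 and real coefficients as required.

p(z) = z^3 + 5·z^2 -16·z -170.


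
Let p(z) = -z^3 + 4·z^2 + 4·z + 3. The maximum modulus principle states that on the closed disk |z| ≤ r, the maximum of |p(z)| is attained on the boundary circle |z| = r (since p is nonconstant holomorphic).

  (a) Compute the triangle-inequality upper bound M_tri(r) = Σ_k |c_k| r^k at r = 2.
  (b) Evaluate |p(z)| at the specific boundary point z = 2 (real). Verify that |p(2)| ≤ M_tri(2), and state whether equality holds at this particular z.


Coefficients: c_0 = 3, c_1 = 4, c_2 = 4, c_3 = -1. Radius r = 2.
Part (a). Triangle bound: M_tri(r) = Σ_k |c_k| r^k
  = |3|·2^0 + |4|·2^1 + |4|·2^2 + |-1|·2^3
  = 3 + 8 + 16 + 8 = 35.
This bounds M(r) := max_{|z|=r} |p(z)| from above; equality holds iff all terms c_k z^k can be made to align in phase at a single z on |z|=r.
Part (b). At z = 2 (real, on the circle |z| = r):
  p(2) = (3)·2^0 + (4)·2^1 + (4)·2^2 + (-1)·2^3 = 19.
  |p(2)| = 19.
Check: |p(2)| = 19 ≤ 35 = M_tri(2). ✓ Equality does not hold at z = 2 (the coefficients have mixed signs, so the terms do not all align in phase there).

M_tri(2) = 35; |p(2)| = 19; equality at z=2: no.


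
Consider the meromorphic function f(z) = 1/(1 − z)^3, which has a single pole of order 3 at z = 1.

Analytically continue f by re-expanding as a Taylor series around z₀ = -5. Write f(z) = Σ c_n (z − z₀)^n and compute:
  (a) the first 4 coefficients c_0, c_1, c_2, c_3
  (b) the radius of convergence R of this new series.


Let w = z − z₀, so z = z₀ + w.
Then 1 − z = 1 − (z₀ + w) = (1 − z₀) − w = 6 − w.
f(z) = 1/(6 − w)^3 = (1/(6)^3) · (1 − w/(6))^{−3}.
By the binomial series (1−u)^{−3} = Σ_{n≥0} C(n+2, 2) u^n for |u|<1, with u = w/(6):
  c_n = C(n+2, 2) / (6)^(n+3).
  c_0 = 1/(6)^3 = 1/216.
  c_1 = 3/(6)^4 = 1/432.
  c_2 = 6/(6)^5 = 1/1296.
  c_3 = 10/(6)^6 = 5/23328.
The series is valid for |w/d| < 1, i.e. |z − z₀| < |d|.
Radius of convergence: R = |1 − z₀| = |6| = 6 (distance from z₀ to the singularity z = 1).

c_0 = 1/216, c_1 = 1/432, c_2 = 1/1296, c_3 = 5/23328; R = 6.


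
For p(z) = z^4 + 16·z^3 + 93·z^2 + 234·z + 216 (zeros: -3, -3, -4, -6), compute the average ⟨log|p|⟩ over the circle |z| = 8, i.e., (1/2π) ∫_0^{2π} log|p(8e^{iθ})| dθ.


Zeros: -6, -4, -3, -3; r = 8.
Inside |z| < r: -6, -4, -3, -3. Outside (|z| ≥ r): ∅.
p(0) = 216, so log|p(0)| = log(216) = 5.3753.
Apply Jensen: I(r) = log|p(0)| + Σ_k log(r/|z_k|), summed over zeros inside |z| < r.
  log(r/|z_k|) for z_k = -3: log(8/3) = 0.9808
  log(r/|z_k|) for z_k = -3: log(8/3) = 0.9808
  log(r/|z_k|) for z_k = -4: log(8/4) = 0.6931
  log(r/|z_k|) for z_k = -6: log(8/6) = 0.2877
Sum over inside zeros: 2.9425.
I(r) = log|p(0)| + (inside sum) = 5.3753 + 2.9425 = 8.3178.
Closed form (all zeros inside, monic): I(r) = n·log(r) = 4·log(8) = 8.3178. ✓

I(r) ≈ 8.3178.


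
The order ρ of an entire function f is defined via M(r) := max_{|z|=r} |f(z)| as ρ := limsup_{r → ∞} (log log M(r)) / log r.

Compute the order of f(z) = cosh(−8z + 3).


cosh(w) is a linear combination of e^{iw} and e^{−iw} (or e^w, e^{−w} in the hyperbolic case), so |cosh(w)| ≤ e^{|w|}. With w = −8z + 3, |w| ≤ 8|z| + 3 = 8r + 3 on |z| = r, giving M(r) ≤ e^{8r + 3}, so ρ ≤ 1. On a suitable ray (z = it for sin/cos; z = t for sinh/cosh, t real → ∞), |cosh(−8z + 3)| grows like e^{8|t|}/2, so ρ ≥ 1. Hence ρ = 1.
Therefore ρ = 1.

Order ρ = 1.


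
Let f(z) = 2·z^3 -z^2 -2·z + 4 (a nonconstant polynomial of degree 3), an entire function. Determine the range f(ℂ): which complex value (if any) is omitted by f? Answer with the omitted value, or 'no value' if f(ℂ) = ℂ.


Little Picard bounds the complement of f(ℂ) to at most one point.
For every w ∈ ℂ, the equation p(z) − w = 0 is a nonconstant polynomial in z and hence has at least one root by the fundamental theorem of algebra. So p is surjective onto ℂ, omitting no value.

Omitted value: no value.


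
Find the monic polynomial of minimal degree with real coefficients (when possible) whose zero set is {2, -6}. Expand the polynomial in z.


The polynomial is p(z) = ∏_{α ∈ S} (z − α), where S = {2, -6}.
Expanding the product yields: p(z) = z^2 + 4·z -12.
The resulting polynomial has degree 2 and real coefficients as required.

p(z) = z^2 + 4·z -12.


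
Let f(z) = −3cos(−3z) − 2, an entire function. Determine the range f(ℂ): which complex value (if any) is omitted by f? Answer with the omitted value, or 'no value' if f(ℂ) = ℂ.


Little Picard bounds the complement of f(ℂ) to at most one point.
cos is entire and surjective onto ℂ: for every w ∈ ℂ, cos(ζ) = w has a solution ζ ∈ ℂ (e.g., via the complex inverse arccos). With ζ = −3z this gives z = ζ/(-3). Then -3·cos(−3z) takes every value in -3·ℂ = ℂ, and adding -2 is a bijection of ℂ. So f is surjective and omits no value. (Note: only on the real line is cos bounded by [−1, 1].)

Omitted value: no value.


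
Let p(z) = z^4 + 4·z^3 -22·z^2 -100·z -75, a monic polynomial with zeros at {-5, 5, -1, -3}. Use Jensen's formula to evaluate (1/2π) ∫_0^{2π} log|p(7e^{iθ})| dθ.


Zeros: -5, -3, -1, 5; r = 7.
Inside |z| < r: -5, -3, -1, 5. Outside (|z| ≥ r): ∅.
p(0) = -75, so log|p(0)| = log(75) = 4.3175.
Apply Jensen: I(r) = log|p(0)| + Σ_k log(r/|z_k|), summed over zeros inside |z| < r.
  log(r/|z_k|) for z_k = -5: log(7/5) = 0.3365
  log(r/|z_k|) for z_k = 5: log(7/5) = 0.3365
  log(r/|z_k|) for z_k = -1: log(7/1) = 1.9459
  log(r/|z_k|) for z_k = -3: log(7/3) = 0.8473
Sum over inside zeros: 3.4662.
I(r) = log|p(0)| + (inside sum) = 4.3175 + 3.4662 = 7.7836.
Closed form (all zeros inside, monic): I(r) = n·log(r) = 4·log(7) = 7.7836. ✓

I(r) ≈ 7.7836.


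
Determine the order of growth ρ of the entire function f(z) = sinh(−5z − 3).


sinh(w) is a linear combination of e^{iw} and e^{−iw} (or e^w, e^{−w} in the hyperbolic case), so |sinh(w)| ≤ e^{|w|}. With w = −5z − 3, |w| ≤ 5|z| + 3 = 5r + 3 on |z| = r, giving M(r) ≤ e^{5r + 3}, so ρ ≤ 1. On a suitable ray (z = it for sin/cos; z = t for sinh/cosh, t real → ∞), |sinh(−5z − 3)| grows like e^{5|t|}/2, so ρ ≥ 1. Hence ρ = 1.
Therefore ρ = 1.

Order ρ = 1.


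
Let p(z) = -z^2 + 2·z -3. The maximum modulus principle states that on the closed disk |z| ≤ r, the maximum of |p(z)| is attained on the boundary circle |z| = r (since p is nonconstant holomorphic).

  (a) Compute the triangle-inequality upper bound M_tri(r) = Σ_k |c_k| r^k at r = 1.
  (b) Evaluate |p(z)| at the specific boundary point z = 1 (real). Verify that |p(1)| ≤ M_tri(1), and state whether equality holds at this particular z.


Coefficients: c_0 = -3, c_1 = 2, c_2 = -1. Radius r = 1.
Part (a). Triangle bound: M_tri(r) = Σ_k |c_k| r^k
  = |-3|·1^0 + |2|·1^1 + |-1|·1^2
  = 3 + 2 + 1 = 6.
This bounds M(r) := max_{|z|=r} |p(z)| from above; equality holds iff all terms c_k z^k can be made to align in phase at a single z on |z|=r.
Part (b). At z = 1 (real, on the circle |z| = r):
  p(1) = (-3)·1^0 + (2)·1^1 + (-1)·1^2 = -2.
  |p(1)| = 2.
Check: |p(1)| = 2 ≤ 6 = M_tri(1). ✓ Equality does not hold at z = 1 (the coefficients have mixed signs, so the terms do not all align in phase there).

M_tri(1) = 6; |p(1)| = 2; equality at z=1: no.


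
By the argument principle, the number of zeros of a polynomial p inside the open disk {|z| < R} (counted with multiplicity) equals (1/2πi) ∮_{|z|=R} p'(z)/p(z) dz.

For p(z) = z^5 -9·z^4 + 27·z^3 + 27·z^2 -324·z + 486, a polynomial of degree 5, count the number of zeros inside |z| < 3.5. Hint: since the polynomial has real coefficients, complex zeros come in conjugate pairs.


The zeros of p are: 3, 3, -3, (3 + 3i), (3 - 3i).
Their magnitudes are: 3, 3, 3, 4.243, 4.243.
Zeros with |z| < R = 3.5: 3, 3, -3.
Count = 3.
By the argument principle, (1/2πi) ∮_{|z|=R} p'(z)/p(z) dz equals exactly this count.

Number of zeros inside |z| < 3.5: 3.


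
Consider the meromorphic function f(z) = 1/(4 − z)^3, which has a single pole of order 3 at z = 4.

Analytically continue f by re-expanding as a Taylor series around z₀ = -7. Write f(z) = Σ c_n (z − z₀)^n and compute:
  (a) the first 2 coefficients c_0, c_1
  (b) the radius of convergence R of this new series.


Let w = z − z₀, so z = z₀ + w.
Then 4 − z = 4 − (z₀ + w) = (4 − z₀) − w = 11 − w.
f(z) = 1/(11 − w)^3 = (1/(11)^3) · (1 − w/(11))^{−3}.
By the binomial series (1−u)^{−3} = Σ_{n≥0} C(n+2, 2) u^n for |u|<1, with u = w/(11):
  c_n = C(n+2, 2) / (11)^(n+3).
  c_0 = 1/(11)^3 = 1/1331.
  c_1 = 3/(11)^4 = 3/14641.
The series is valid for |w/d| < 1, i.e. |z − z₀| < |d|.
Radius of convergence: R = |4 − z₀| = |11| = 11 (distance from z₀ to the singularity z = 4).

c_0 = 1/1331, c_1 = 3/14641; R = 11.


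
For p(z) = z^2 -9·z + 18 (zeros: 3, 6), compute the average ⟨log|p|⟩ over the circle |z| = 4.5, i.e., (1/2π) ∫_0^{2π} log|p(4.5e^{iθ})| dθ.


Zeros: 3, 6; r = 4.5.
Inside |z| < r: 3. Outside (|z| ≥ r): 6.
p(0) = 18, so log|p(0)| = log(18) = 2.8904.
Apply Jensen: I(r) = log|p(0)| + Σ_k log(r/|z_k|), summed over zeros inside |z| < r.
  log(r/|z_k|) for z_k = 3: log(4.5/3) = 0.4055
  Outside zeros (6) contribute nothing to the Jensen sum.
Sum over inside zeros: 0.4055.
I(r) = log|p(0)| + (inside sum) = 2.8904 + 0.4055 = 3.2958.
Note: since some zeros are outside |z| ≤ r, the simplified n·log(r) form does NOT apply — only the inside zeros contribute.

I(r) ≈ 3.2958.


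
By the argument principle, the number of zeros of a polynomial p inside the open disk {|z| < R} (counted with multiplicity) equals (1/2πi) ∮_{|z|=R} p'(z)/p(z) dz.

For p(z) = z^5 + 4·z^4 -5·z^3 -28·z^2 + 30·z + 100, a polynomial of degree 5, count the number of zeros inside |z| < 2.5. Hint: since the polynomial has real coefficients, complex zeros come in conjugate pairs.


The zeros of p are: (-3 + 1i), (-3 - 1i), -2, (2 + 1i), (2 - 1i).
Their magnitudes are: 3.162, 3.162, 2, 2.236, 2.236.
Zeros with |z| < R = 2.5: -2, (2 + 1i), (2 - 1i).
Count = 3.
By the argument principle, (1/2πi) ∮_{|z|=R} p'(z)/p(z) dz equals exactly this count.

Number of zeros inside |z| < 2.5: 3.


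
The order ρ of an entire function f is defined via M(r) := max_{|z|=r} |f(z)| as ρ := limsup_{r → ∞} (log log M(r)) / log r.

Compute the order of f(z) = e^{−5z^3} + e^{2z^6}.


Each summand is entire of order 3 and 6 respectively (as in the single-exponential case). The order of a sum is at most the max of the orders, so ρ ≤ 6. For the lower bound: on |z|=r choose arg z so that 2z^6 is real positive; then |e^{2z^6}| = e^{2r^6} while |e^{-5z^3}| ≤ e^{5r^3} = o(e^{2r^6}). So |f| ≥ e^{2r^6}(1 − o(1)) and ρ ≥ 6. Hence ρ = max(3, 6) = 6.
Therefore ρ = 6.

Order ρ = 6.


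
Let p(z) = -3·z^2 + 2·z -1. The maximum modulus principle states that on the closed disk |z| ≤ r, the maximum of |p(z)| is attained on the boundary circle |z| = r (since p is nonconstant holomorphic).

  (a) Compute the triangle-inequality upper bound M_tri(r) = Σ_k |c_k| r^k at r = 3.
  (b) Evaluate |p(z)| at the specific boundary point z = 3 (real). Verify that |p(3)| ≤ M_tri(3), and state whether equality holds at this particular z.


Coefficients: c_0 = -1, c_1 = 2, c_2 = -3. Radius r = 3.
Part (a). Triangle bound: M_tri(r) = Σ_k |c_k| r^k
  = |-1|·3^0 + |2|·3^1 + |-3|·3^2
  = 1 + 6 + 27 = 34.
This bounds M(r) := max_{|z|=r} |p(z)| from above; equality holds iff all terms c_k z^k can be made to align in phase at a single z on |z|=r.
Part (b). At z = 3 (real, on the circle |z| = r):
  p(3) = (-1)·3^0 + (2)·3^1 + (-3)·3^2 = -22.
  |p(3)| = 22.
Check: |p(3)| = 22 ≤ 34 = M_tri(3). ✓ Equality does not hold at z = 3 (the coefficients have mixed signs, so the terms do not all align in phase there).

M_tri(3) = 34; |p(3)| = 22; equality at z=3: no.


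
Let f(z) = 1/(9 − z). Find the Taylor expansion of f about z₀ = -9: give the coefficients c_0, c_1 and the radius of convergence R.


Let w = z − z₀, so z = z₀ + w.
Then 9 − z = 9 − (z₀ + w) = (9 − z₀) − w = 18 − w.
f(z) = 1/(18 − w) = (1/(18)) · 1/(1 − w/(18)) = Σ_{n≥0} w^n / (18)^(n+1).
So c_n = 1/(18)^(n+1):
  c_0 = 1/(18)^1 = 1/18.
  c_1 = 1/(18)^2 = 1/324.
The series is valid for |w/d| < 1, i.e. |z − z₀| < |d|.
Radius of convergence: R = |9 − z₀| = |18| = 18 (distance from z₀ to the singularity z = 9).

c_0 = 1/18, c_1 = 1/324; R = 18.


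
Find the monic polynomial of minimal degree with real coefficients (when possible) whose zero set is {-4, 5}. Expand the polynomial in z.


The polynomial is p(z) = ∏_{α ∈ S} (z − α), where S = {-4, 5}.
Expanding the product yields: p(z) = z^2 -z -20.
The resulting polynomial has degree 2 and real coefficients as required.

p(z) = z^2 -z -20.


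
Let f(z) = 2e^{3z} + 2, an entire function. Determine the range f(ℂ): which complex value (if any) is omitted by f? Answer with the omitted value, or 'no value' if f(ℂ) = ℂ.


Little Picard bounds the complement of f(ℂ) to at most one point.
e^{3z} is never zero on ℂ, so 2·e^{3z} takes every value in ℂ ∖ {0}. Adding 2 shifts the range to ℂ ∖ {2}. Thus f omits exactly the value 2.

Omitted value: 2.


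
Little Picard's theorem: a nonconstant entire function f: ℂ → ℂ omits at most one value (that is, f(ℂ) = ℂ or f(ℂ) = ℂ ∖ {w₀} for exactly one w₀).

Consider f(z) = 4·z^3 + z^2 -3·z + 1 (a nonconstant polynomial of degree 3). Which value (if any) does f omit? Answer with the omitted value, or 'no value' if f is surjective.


Little Picard bounds the complement of f(ℂ) to at most one point.
For every w ∈ ℂ, the equation p(z) − w = 0 is a nonconstant polynomial in z and hence has at least one root by the fundamental theorem of algebra. So p is surjective onto ℂ, omitting no value.

Omitted value: no value.


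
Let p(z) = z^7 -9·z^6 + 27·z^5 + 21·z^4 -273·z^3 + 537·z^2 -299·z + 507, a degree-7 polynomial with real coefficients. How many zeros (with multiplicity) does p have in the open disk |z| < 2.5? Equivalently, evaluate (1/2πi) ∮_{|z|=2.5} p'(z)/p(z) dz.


The zeros of p are: (3 + 2i), (3 - 2i), (0 + 1i), (0 - 1i), -3, (3 + 2i), (3 - 2i).
Their magnitudes are: 3.606, 3.606, 1, 1, 3, 3.606, 3.606.
Zeros with |z| < R = 2.5: (0 + 1i), (0 - 1i).
Count = 2.
By the argument principle, (1/2πi) ∮_{|z|=R} p'(z)/p(z) dz equals exactly this count.

Number of zeros inside |z| < 2.5: 2.


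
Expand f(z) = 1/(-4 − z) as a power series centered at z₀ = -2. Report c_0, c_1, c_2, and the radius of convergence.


Let w = z − z₀, so z = z₀ + w.
Then -4 − z = -4 − (z₀ + w) = (-4 − z₀) − w = -2 − w.
f(z) = 1/(-2 − w) = (1/(-2)) · 1/(1 − w/(-2)) = Σ_{n≥0} w^n / (-2)^(n+1).
So c_n = 1/(-2)^(n+1):
  c_0 = 1/(-2)^1 = -1/2.
  c_1 = 1/(-2)^2 = 1/4.
  c_2 = 1/(-2)^3 = -1/8.
The series is valid for |w/d| < 1, i.e. |z − z₀| < |d|.
Radius of convergence: R = |-4 − z₀| = |-2| = 2 (distance from z₀ to the singularity z = -4).

c_0 = -1/2, c_1 = 1/4, c_2 = -1/8; R = 2.


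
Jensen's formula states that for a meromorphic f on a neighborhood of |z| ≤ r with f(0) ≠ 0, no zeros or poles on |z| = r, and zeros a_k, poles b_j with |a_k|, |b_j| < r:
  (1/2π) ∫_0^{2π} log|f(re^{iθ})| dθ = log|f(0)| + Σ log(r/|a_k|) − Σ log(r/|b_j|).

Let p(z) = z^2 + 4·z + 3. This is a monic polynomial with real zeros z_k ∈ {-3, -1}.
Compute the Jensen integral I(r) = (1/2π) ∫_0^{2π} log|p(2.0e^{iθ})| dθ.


Zeros: -3, -1; r = 2.0.
Inside |z| < r: -1. Outside (|z| ≥ r): -3.
p(0) = 3, so log|p(0)| = log(3) = 1.0986.
Apply Jensen: I(r) = log|p(0)| + Σ_k log(r/|z_k|), summed over zeros inside |z| < r.
  log(r/|z_k|) for z_k = -1: log(2.0/1) = 0.6931
  Outside zeros (-3) contribute nothing to the Jensen sum.
Sum over inside zeros: 0.6931.
I(r) = log|p(0)| + (inside sum) = 1.0986 + 0.6931 = 1.7918.
Note: since some zeros are outside |z| ≤ r, the simplified n·log(r) form does NOT apply — only the inside zeros contribute.

I(r) ≈ 1.7918.


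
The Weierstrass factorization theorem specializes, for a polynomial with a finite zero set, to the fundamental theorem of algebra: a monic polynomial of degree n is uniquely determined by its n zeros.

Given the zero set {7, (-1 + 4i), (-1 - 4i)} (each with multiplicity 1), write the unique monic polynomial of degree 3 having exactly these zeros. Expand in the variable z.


The polynomial is p(z) = ∏_{α ∈ S} (z − α), where S = {7, (-1 + 4i), (-1 - 4i)}.
Expanding the product yields: p(z) = z^3 -5·z^2 + 3·z -119.
Note conjugate pairs combine to real quadratics: (z − (-1+4i))(z − (-1−4i)) = z² + 2z + 17.
The resulting polynomial has degree 3 and real coefficients as required.

p(z) = z^3 -5·z^2 + 3·z -119.


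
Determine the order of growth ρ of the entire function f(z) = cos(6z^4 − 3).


Write cos(w) = (e^{iw} ± e^{−iw})/(2 or 2i), so |cos(w)| ≤ e^{|w|}. With w = 6z^4 − 3, |w| ≤ 6r^4 + 3 on |z|=r, giving M(r) ≤ e^{6r^4 + 3} and ρ ≤ 4. For the lower bound, choose z on |z|=r with 6z^4 purely imaginary of modulus 6r^4; then |cos(6z^4 − 3)| grows like e^{6r^4}/2, so ρ ≥ 4. Hence ρ = 4.
Therefore ρ = 4.

Order ρ = 4.


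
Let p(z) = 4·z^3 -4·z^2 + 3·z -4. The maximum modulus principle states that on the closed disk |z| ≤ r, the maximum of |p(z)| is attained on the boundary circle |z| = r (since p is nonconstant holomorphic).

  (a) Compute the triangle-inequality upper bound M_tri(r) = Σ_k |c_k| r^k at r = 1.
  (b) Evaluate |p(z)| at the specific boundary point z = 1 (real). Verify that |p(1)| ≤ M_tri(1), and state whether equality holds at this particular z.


Coefficients: c_0 = -4, c_1 = 3, c_2 = -4, c_3 = 4. Radius r = 1.
Part (a). Triangle bound: M_tri(r) = Σ_k |c_k| r^k
  = |-4|·1^0 + |3|·1^1 + |-4|·1^2 + |4|·1^3
  = 4 + 3 + 4 + 4 = 15.
This bounds M(r) := max_{|z|=r} |p(z)| from above; equality holds iff all terms c_k z^k can be made to align in phase at a single z on |z|=r.
Part (b). At z = 1 (real, on the circle |z| = r):
  p(1) = (-4)·1^0 + (3)·1^1 + (-4)·1^2 + (4)·1^3 = -1.
  |p(1)| = 1.
Check: |p(1)| = 1 ≤ 15 = M_tri(1). ✓ Equality does not hold at z = 1 (the coefficients have mixed signs, so the terms do not all align in phase there).

M_tri(1) = 15; |p(1)| = 1; equality at z=1: no.


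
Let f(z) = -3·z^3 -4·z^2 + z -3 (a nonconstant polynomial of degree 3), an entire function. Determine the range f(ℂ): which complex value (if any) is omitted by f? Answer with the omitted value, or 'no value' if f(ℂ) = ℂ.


Little Picard bounds the complement of f(ℂ) to at most one point.
For every w ∈ ℂ, the equation p(z) − w = 0 is a nonconstant polynomial in z and hence has at least one root by the fundamental theorem of algebra. So p is surjective onto ℂ, omitting no value.

Omitted value: no value.


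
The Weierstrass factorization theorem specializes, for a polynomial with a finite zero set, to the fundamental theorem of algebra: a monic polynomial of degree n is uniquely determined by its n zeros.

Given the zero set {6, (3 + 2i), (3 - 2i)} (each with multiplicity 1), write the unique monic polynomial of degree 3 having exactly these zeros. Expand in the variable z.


The polynomial is p(z) = ∏_{α ∈ S} (z − α), where S = {6, (3 + 2i), (3 - 2i)}.
Expanding the product yields: p(z) = z^3 -12·z^2 + 49·z -78.
Note conjugate pairs combine to real quadratics: (z − (3+2i))(z − (3−2i)) = z² − 6z + 13.
The resulting polynomial has degree 3 and real coefficients as required.

p(z) = z^3 -12·z^2 + 49·z -78.


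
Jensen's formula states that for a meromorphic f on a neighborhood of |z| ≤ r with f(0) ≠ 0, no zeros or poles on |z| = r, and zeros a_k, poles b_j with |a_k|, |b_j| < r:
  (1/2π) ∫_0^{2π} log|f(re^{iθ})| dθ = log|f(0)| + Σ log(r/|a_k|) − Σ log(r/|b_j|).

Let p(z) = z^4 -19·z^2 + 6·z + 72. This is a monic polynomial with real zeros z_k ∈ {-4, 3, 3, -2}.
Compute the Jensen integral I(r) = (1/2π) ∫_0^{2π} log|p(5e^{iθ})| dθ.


Zeros: -4, -2, 3, 3; r = 5.
Inside |z| < r: -4, -2, 3, 3. Outside (|z| ≥ r): ∅.
p(0) = 72, so log|p(0)| = log(72) = 4.2767.
Apply Jensen: I(r) = log|p(0)| + Σ_k log(r/|z_k|), summed over zeros inside |z| < r.
  log(r/|z_k|) for z_k = -4: log(5/4) = 0.2231
  log(r/|z_k|) for z_k = 3: log(5/3) = 0.5108
  log(r/|z_k|) for z_k = 3: log(5/3) = 0.5108
  log(r/|z_k|) for z_k = -2: log(5/2) = 0.9163
Sum over inside zeros: 2.1611.
I(r) = log|p(0)| + (inside sum) = 4.2767 + 2.1611 = 6.4378.
Closed form (all zeros inside, monic): I(r) = n·log(r) = 4·log(5) = 6.4378. ✓

I(r) ≈ 6.4378.


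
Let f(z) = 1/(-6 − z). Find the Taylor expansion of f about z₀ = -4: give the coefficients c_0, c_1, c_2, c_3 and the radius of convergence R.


Let w = z − z₀, so z = z₀ + w.
Then -6 − z = -6 − (z₀ + w) = (-6 − z₀) − w = -2 − w.
f(z) = 1/(-2 − w) = (1/(-2)) · 1/(1 − w/(-2)) = Σ_{n≥0} w^n / (-2)^(n+1).
So c_n = 1/(-2)^(n+1):
  c_0 = 1/(-2)^1 = -1/2.
  c_1 = 1/(-2)^2 = 1/4.
  c_2 = 1/(-2)^3 = -1/8.
  c_3 = 1/(-2)^4 = 1/16.
The series is valid for |w/d| < 1, i.e. |z − z₀| < |d|.
Radius of convergence: R = |-6 − z₀| = |-2| = 2 (distance from z₀ to the singularity z = -6).

c_0 = -1/2, c_1 = 1/4, c_2 = -1/8, c_3 = 1/16; R = 2.


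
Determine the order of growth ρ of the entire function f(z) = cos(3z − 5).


cos(w) is a linear combination of e^{iw} and e^{−iw} (or e^w, e^{−w} in the hyperbolic case), so |cos(w)| ≤ e^{|w|}. With w = 3z − 5, |w| ≤ 3|z| + 5 = 3r + 5 on |z| = r, giving M(r) ≤ e^{3r + 5}, so ρ ≤ 1. On a suitable ray (z = it for sin/cos; z = t for sinh/cosh, t real → ∞), |cos(3z − 5)| grows like e^{3|t|}/2, so ρ ≥ 1. Hence ρ = 1.
Therefore ρ = 1.

Order ρ = 1.


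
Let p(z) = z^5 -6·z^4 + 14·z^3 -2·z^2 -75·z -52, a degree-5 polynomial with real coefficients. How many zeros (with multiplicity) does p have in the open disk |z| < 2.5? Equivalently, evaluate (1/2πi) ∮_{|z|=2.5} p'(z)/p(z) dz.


The zeros of p are: -1, -1, 4, (2 + 3i), (2 - 3i).
Their magnitudes are: 1, 1, 4, 3.606, 3.606.
Zeros with |z| < R = 2.5: -1, -1.
Count = 2.
By the argument principle, (1/2πi) ∮_{|z|=R} p'(z)/p(z) dz equals exactly this count.

Number of zeros inside |z| < 2.5: 2.


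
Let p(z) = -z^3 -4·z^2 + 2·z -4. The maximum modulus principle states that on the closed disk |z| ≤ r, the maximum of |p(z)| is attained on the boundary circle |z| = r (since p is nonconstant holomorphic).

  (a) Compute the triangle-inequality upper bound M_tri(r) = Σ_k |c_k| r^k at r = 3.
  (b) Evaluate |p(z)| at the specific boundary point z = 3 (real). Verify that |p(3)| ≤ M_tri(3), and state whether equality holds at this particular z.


Coefficients: c_0 = -4, c_1 = 2, c_2 = -4, c_3 = -1. Radius r = 3.
Part (a). Triangle bound: M_tri(r) = Σ_k |c_k| r^k
  = |-4|·3^0 + |2|·3^1 + |-4|·3^2 + |-1|·3^3
  = 4 + 6 + 36 + 27 = 73.
This bounds M(r) := max_{|z|=r} |p(z)| from above; equality holds iff all terms c_k z^k can be made to align in phase at a single z on |z|=r.
Part (b). At z = 3 (real, on the circle |z| = r):
  p(3) = (-4)·3^0 + (2)·3^1 + (-4)·3^2 + (-1)·3^3 = -61.
  |p(3)| = 61.
Check: |p(3)| = 61 ≤ 73 = M_tri(3). ✓ Equality does not hold at z = 3 (the coefficients have mixed signs, so the terms do not all align in phase there).

M_tri(3) = 73; |p(3)| = 61; equality at z=3: no.


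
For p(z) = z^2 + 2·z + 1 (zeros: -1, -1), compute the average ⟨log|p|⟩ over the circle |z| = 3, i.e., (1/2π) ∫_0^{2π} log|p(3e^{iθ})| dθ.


Zeros: -1, -1; r = 3.
Inside |z| < r: -1, -1. Outside (|z| ≥ r): ∅.
p(0) = 1, so log|p(0)| = log(1) = 0.0000.
Apply Jensen: I(r) = log|p(0)| + Σ_k log(r/|z_k|), summed over zeros inside |z| < r.
  log(r/|z_k|) for z_k = -1: log(3/1) = 1.0986
  log(r/|z_k|) for z_k = -1: log(3/1) = 1.0986
Sum over inside zeros: 2.1972.
I(r) = log|p(0)| + (inside sum) = 0.0000 + 2.1972 = 2.1972.
Closed form (all zeros inside, monic): I(r) = n·log(r) = 2·log(3) = 2.1972. ✓

I(r) ≈ 2.1972.


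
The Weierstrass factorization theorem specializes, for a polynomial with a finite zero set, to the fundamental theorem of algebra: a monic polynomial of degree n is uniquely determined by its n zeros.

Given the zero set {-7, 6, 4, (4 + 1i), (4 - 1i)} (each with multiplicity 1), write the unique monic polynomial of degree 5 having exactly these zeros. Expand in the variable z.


The polynomial is p(z) = ∏_{α ∈ S} (z − α), where S = {-7, 6, 4, (4 + 1i), (4 - 1i)}.
Expanding the product yields: p(z) = z^5 -11·z^4 -5·z^3 + 485·z^2 -2126·z + 2856.
Note conjugate pairs combine to real quadratics: (z − (4+1i))(z − (4−1i)) = z² − 8z + 17.
The resulting polynomial has degree 5 and real coefficients as required.

p(z) = z^5 -11·z^4 -5·z^3 + 485·z^2 -2126·z + 2856.


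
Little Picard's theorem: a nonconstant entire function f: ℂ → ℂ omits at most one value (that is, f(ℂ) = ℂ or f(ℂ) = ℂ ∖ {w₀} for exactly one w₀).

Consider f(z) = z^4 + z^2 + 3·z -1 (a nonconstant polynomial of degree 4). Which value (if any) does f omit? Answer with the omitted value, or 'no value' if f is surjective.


Little Picard bounds the complement of f(ℂ) to at most one point.
For every w ∈ ℂ, the equation p(z) − w = 0 is a nonconstant polynomial in z and hence has at least one root by the fundamental theorem of algebra. So p is surjective onto ℂ, omitting no value.

Omitted value: no value.


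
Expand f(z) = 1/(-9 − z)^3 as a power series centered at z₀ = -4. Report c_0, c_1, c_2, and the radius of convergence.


Let w = z − z₀, so z = z₀ + w.
Then -9 − z = -9 − (z₀ + w) = (-9 − z₀) − w = -5 − w.
f(z) = 1/(-5 − w)^3 = (1/(-5)^3) · (1 − w/(-5))^{−3}.
By the binomial series (1−u)^{−3} = Σ_{n≥0} C(n+2, 2) u^n for |u|<1, with u = w/(-5):
  c_n = C(n+2, 2) / (-5)^(n+3).
  c_0 = 1/(-5)^3 = -1/125.
  c_1 = 3/(-5)^4 = 3/625.
  c_2 = 6/(-5)^5 = -6/3125.
The series is valid for |w/d| < 1, i.e. |z − z₀| < |d|.
Radius of convergence: R = |-9 − z₀| = |-5| = 5 (distance from z₀ to the singularity z = -9).

c_0 = -1/125, c_1 = 3/625, c_2 = -6/3125; R = 5.


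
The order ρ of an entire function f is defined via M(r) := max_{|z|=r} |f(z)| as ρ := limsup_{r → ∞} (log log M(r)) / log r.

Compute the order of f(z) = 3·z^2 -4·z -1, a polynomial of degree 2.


|f(z)| ≤ Σ|c_k|·r^k = O(r^2) as r → ∞. Polynomial growth is O(e^{r^ε}) for every ε > 0 (since r^2/e^{r^ε} → 0), so ρ ≤ ε for all ε > 0, i.e. ρ = 0. Every nonconstant polynomial has order 0.
Therefore ρ = 0.

Order ρ = 0.


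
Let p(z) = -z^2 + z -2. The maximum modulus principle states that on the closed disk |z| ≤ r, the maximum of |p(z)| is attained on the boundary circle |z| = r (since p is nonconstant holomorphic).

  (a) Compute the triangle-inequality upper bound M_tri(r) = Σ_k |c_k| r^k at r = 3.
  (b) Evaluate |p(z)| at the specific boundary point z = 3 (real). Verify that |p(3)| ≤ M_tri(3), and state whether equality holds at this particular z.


Coefficients: c_0 = -2, c_1 = 1, c_2 = -1. Radius r = 3.
Part (a). Triangle bound: M_tri(r) = Σ_k |c_k| r^k
  = |-2|·3^0 + |1|·3^1 + |-1|·3^2
  = 2 + 3 + 9 = 14.
This bounds M(r) := max_{|z|=r} |p(z)| from above; equality holds iff all terms c_k z^k can be made to align in phase at a single z on |z|=r.
Part (b). At z = 3 (real, on the circle |z| = r):
  p(3) = (-2)·3^0 + (1)·3^1 + (-1)·3^2 = -8.
  |p(3)| = 8.
Check: |p(3)| = 8 ≤ 14 = M_tri(3). ✓ Equality does not hold at z = 3 (the coefficients have mixed signs, so the terms do not all align in phase there).

M_tri(3) = 14; |p(3)| = 8; equality at z=3: no.


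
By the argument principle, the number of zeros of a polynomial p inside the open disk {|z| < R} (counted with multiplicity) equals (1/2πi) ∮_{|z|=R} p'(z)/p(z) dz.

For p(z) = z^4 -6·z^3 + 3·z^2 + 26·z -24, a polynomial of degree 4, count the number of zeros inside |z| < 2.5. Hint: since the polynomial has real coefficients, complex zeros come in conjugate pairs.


The zeros of p are: 4, -2, 1, 3.
Their magnitudes are: 4, 2, 1, 3.
Zeros with |z| < R = 2.5: -2, 1.
Count = 2.
By the argument principle, (1/2πi) ∮_{|z|=R} p'(z)/p(z) dz equals exactly this count.

Number of zeros inside |z| < 2.5: 2.


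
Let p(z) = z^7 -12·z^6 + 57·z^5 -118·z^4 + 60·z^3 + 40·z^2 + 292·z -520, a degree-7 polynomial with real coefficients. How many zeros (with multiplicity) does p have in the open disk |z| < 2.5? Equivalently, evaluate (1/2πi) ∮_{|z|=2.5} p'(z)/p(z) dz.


The zeros of p are: 2, (-1 + 1i), (-1 - 1i), (3 + 2i), (3 - 2i), (3 + 1i), (3 - 1i).
Their magnitudes are: 2, 1.414, 1.414, 3.606, 3.606, 3.162, 3.162.
Zeros with |z| < R = 2.5: 2, (-1 + 1i), (-1 - 1i).
Count = 3.
By the argument principle, (1/2πi) ∮_{|z|=R} p'(z)/p(z) dz equals exactly this count.

Number of zeros inside |z| < 2.5: 3.


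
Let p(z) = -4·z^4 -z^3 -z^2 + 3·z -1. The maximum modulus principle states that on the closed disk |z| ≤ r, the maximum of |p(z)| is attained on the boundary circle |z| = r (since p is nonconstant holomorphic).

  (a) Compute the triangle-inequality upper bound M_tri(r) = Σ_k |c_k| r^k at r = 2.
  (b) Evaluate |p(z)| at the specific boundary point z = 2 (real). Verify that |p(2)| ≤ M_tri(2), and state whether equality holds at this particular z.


Coefficients: c_0 = -1, c_1 = 3, c_2 = -1, c_3 = -1, c_4 = -4. Radius r = 2.
Part (a). Triangle bound: M_tri(r) = Σ_k |c_k| r^k
  = |-1|·2^0 + |3|·2^1 + |-1|·2^2 + |-1|·2^3 + |-4|·2^4
  = 1 + 6 + 4 + 8 + 64 = 83.
This bounds M(r) := max_{|z|=r} |p(z)| from above; equality holds iff all terms c_k z^k can be made to align in phase at a single z on |z|=r.
Part (b). At z = 2 (real, on the circle |z| = r):
  p(2) = (-1)·2^0 + (3)·2^1 + (-1)·2^2 + (-1)·2^3 + (-4)·2^4 = -71.
  |p(2)| = 71.
Check: |p(2)| = 71 ≤ 83 = M_tri(2). ✓ Equality does not hold at z = 2 (the coefficients have mixed signs, so the terms do not all align in phase there).

M_tri(2) = 83; |p(2)| = 71; equality at z=2: no.
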